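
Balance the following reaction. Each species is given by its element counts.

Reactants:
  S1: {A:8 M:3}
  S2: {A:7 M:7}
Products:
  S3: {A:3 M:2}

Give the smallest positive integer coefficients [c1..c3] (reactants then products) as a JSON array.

Coefficients: [1, 1, 5]

A: 1·8+1·7 = 15 | 5·3 = 15
M: 1·3+1·7 = 10 | 5·2 = 10
gcd(1,1,5) = 1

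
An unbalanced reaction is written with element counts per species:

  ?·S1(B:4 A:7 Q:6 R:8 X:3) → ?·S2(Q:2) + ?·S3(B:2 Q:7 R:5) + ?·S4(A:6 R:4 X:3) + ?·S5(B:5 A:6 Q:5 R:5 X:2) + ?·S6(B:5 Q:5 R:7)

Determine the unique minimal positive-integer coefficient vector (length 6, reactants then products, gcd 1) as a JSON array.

B: 6·4 = 24 | 1·0+2·2+4·0+3·5+1·5 = 24
A: 6·7 = 42 | 1·0+2·0+4·6+3·6+1·0 = 42
Q: 6·6 = 36 | 1·2+2·7+4·0+3·5+1·5 = 36
R: 6·8 = 48 | 1·0+2·5+4·4+3·5+1·7 = 48
X: 6·3 = 18 | 1·0+2·0+4·3+3·2+1·0 = 18
gcd(6,1,2,4,3,1) = 1

Coefficients: [6, 1, 2, 4, 3, 1]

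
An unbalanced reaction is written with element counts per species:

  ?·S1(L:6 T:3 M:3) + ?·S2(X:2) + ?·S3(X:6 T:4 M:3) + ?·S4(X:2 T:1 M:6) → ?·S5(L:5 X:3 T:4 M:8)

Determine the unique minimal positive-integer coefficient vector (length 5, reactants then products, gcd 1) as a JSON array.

Coefficients: [5, 1, 1, 5, 6]

L: 5·6+1·0+1·0+5·0 = 30 | 6·5 = 30
X: 5·0+1·2+1·6+5·2 = 18 | 6·3 = 18
T: 5·3+1·0+1·4+5·1 = 24 | 6·4 = 24
M: 5·3+1·0+1·3+5·6 = 48 | 6·8 = 48
gcd(5,1,1,5,6) = 1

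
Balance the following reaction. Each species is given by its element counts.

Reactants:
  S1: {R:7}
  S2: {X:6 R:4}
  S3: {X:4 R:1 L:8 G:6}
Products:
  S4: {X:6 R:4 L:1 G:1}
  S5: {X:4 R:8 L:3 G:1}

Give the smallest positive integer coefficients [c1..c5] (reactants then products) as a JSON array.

X: 1·0+5·6+1·4 = 34 | 5·6+1·4 = 34
R: 1·7+5·4+1·1 = 28 | 5·4+1·8 = 28
L: 1·0+5·0+1·8 = 8 | 5·1+1·3 = 8
G: 1·0+5·0+1·6 = 6 | 5·1+1·1 = 6
gcd(1,5,1,5,1) = 1

Coefficients: [1, 5, 1, 5, 1]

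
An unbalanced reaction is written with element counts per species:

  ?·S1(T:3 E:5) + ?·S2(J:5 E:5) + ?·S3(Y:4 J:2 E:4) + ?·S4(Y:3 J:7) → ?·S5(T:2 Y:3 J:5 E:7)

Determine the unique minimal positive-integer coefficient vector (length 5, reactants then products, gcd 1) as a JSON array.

T: 4·3+2·0+3·0+2·0 = 12 | 6·2 = 12
Y: 4·0+2·0+3·4+2·3 = 18 | 6·3 = 18
J: 4·0+2·5+3·2+2·7 = 30 | 6·5 = 30
E: 4·5+2·5+3·4+2·0 = 42 | 6·7 = 42
gcd(4,2,3,2,6) = 1

Coefficients: [4, 2, 3, 2, 6]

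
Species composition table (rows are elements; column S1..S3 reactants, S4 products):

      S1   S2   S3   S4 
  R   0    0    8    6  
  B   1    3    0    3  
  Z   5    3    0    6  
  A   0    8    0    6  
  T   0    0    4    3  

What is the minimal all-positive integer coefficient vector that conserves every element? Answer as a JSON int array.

R: 3·0+3·0+3·8 = 24 | 4·6 = 24
B: 3·1+3·3+3·0 = 12 | 4·3 = 12
Z: 3·5+3·3+3·0 = 24 | 4·6 = 24
A: 3·0+3·8+3·0 = 24 | 4·6 = 24
T: 3·0+3·0+3·4 = 12 | 4·3 = 12
gcd(3,3,3,4) = 1

Coefficients: [3, 3, 3, 4]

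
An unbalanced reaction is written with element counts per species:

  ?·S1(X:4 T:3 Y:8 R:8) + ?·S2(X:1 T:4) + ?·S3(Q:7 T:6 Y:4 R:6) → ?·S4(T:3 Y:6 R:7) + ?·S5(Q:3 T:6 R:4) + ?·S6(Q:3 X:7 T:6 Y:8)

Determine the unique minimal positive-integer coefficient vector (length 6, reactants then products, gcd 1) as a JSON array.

Coefficients: [2, 6, 3, 2, 5, 2]

Q: 2·0+6·0+3·7 = 21 | 2·0+5·3+2·3 = 21
X: 2·4+6·1+3·0 = 14 | 2·0+5·0+2·7 = 14
T: 2·3+6·4+3·6 = 48 | 2·3+5·6+2·6 = 48
Y: 2·8+6·0+3·4 = 28 | 2·6+5·0+2·8 = 28
R: 2·8+6·0+3·6 = 34 | 2·7+5·4+2·0 = 34
gcd(2,6,3,2,5,2) = 1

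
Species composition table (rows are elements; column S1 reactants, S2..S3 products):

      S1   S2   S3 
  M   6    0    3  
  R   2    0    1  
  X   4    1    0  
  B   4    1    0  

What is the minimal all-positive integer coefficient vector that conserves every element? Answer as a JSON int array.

M: 1·6 = 6 | 4·0+2·3 = 6
R: 1·2 = 2 | 4·0+2·1 = 2
X: 1·4 = 4 | 4·1+2·0 = 4
B: 1·4 = 4 | 4·1+2·0 = 4
gcd(1,4,2) = 1

Coefficients: [1, 4, 2]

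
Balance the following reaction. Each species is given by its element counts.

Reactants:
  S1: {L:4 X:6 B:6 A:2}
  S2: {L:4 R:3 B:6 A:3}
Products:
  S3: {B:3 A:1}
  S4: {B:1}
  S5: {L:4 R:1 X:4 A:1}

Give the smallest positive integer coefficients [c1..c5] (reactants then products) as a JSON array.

Coefficients: [2, 1, 4, 6, 3]

L: 2·4+1·4 = 12 | 4·0+6·0+3·4 = 12
R: 2·0+1·3 = 3 | 4·0+6·0+3·1 = 3
X: 2·6+1·0 = 12 | 4·0+6·0+3·4 = 12
B: 2·6+1·6 = 18 | 4·3+6·1+3·0 = 18
A: 2·2+1·3 = 7 | 4·1+6·0+3·1 = 7
gcd(2,1,4,6,3) = 1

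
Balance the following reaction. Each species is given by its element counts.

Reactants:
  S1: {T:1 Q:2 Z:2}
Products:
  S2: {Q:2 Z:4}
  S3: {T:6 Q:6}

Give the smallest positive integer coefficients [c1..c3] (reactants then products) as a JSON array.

Coefficients: [6, 3, 1]

T: 6·1 = 6 | 3·0+1·6 = 6
Q: 6·2 = 12 | 3·2+1·6 = 12
Z: 6·2 = 12 | 3·4+1·0 = 12
gcd(6,3,1) = 1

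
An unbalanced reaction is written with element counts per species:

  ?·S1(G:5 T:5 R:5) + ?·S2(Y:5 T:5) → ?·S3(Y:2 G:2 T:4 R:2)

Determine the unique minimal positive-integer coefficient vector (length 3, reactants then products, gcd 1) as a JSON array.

Y: 2·0+2·5 = 10 | 5·2 = 10
G: 2·5+2·0 = 10 | 5·2 = 10
T: 2·5+2·5 = 20 | 5·4 = 20
R: 2·5+2·0 = 10 | 5·2 = 10
gcd(2,2,5) = 1

Coefficients: [2, 2, 5]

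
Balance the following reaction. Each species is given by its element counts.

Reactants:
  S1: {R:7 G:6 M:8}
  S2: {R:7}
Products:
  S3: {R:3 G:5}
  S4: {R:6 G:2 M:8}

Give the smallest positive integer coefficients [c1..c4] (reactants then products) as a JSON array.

Coefficients: [5, 1, 4, 5]

R: 5·7+1·7 = 42 | 4·3+5·6 = 42
G: 5·6+1·0 = 30 | 4·5+5·2 = 30
M: 5·8+1·0 = 40 | 4·0+5·8 = 40
gcd(5,1,4,5) = 1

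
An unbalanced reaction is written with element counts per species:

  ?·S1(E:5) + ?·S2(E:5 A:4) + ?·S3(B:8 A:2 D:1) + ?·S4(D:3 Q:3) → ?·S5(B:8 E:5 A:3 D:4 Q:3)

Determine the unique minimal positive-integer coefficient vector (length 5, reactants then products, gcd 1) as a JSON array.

B: 3·0+1·0+4·8+4·0 = 32 | 4·8 = 32
E: 3·5+1·5+4·0+4·0 = 20 | 4·5 = 20
A: 3·0+1·4+4·2+4·0 = 12 | 4·3 = 12
D: 3·0+1·0+4·1+4·3 = 16 | 4·4 = 16
Q: 3·0+1·0+4·0+4·3 = 12 | 4·3 = 12
gcd(3,1,4,4,4) = 1

Coefficients: [3, 1, 4, 4, 4]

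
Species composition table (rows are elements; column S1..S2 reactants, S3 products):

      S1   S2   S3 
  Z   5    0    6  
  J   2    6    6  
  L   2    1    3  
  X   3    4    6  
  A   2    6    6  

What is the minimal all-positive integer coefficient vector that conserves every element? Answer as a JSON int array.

Coefficients: [6, 3, 5]

Z: 6·5+3·0 = 30 | 5·6 = 30
J: 6·2+3·6 = 30 | 5·6 = 30
L: 6·2+3·1 = 15 | 5·3 = 15
X: 6·3+3·4 = 30 | 5·6 = 30
A: 6·2+3·6 = 30 | 5·6 = 30
gcd(6,3,5) = 1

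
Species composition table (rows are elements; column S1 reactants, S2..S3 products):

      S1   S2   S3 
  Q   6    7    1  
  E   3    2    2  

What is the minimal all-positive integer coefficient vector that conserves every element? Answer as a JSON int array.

Q: 4·6 = 24 | 3·7+3·1 = 24
E: 4·3 = 12 | 3·2+3·2 = 12
gcd(4,3,3) = 1

Coefficients: [4, 3, 3]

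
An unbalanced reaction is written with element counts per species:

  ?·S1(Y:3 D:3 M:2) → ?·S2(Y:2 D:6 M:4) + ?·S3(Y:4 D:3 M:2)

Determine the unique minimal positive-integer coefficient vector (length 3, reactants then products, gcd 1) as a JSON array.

Y: 6·3 = 18 | 1·2+4·4 = 18
D: 6·3 = 18 | 1·6+4·3 = 18
M: 6·2 = 12 | 1·4+4·2 = 12
gcd(6,1,4) = 1

Coefficients: [6, 1, 4]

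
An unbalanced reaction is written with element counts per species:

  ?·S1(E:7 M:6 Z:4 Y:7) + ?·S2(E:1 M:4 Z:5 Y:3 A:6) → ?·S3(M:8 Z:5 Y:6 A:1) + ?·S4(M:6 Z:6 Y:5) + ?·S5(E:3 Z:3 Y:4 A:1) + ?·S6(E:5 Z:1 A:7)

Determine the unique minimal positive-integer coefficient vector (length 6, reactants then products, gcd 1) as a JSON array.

E: 2·7+4·1 = 18 | 2·0+2·0+1·3+3·5 = 18
M: 2·6+4·4 = 28 | 2·8+2·6+1·0+3·0 = 28
Z: 2·4+4·5 = 28 | 2·5+2·6+1·3+3·1 = 28
Y: 2·7+4·3 = 26 | 2·6+2·5+1·4+3·0 = 26
A: 2·0+4·6 = 24 | 2·1+2·0+1·1+3·7 = 24
gcd(2,4,2,2,1,3) = 1

Coefficients: [2, 4, 2, 2, 1, 3]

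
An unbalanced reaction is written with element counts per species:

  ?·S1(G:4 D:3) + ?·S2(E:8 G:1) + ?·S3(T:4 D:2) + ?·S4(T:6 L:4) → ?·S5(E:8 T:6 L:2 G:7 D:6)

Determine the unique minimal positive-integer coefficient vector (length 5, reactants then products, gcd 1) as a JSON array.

Coefficients: [6, 4, 3, 2, 4]

E: 6·0+4·8+3·0+2·0 = 32 | 4·8 = 32
T: 6·0+4·0+3·4+2·6 = 24 | 4·6 = 24
L: 6·0+4·0+3·0+2·4 = 8 | 4·2 = 8
G: 6·4+4·1+3·0+2·0 = 28 | 4·7 = 28
D: 6·3+4·0+3·2+2·0 = 24 | 4·6 = 24
gcd(6,4,3,2,4) = 1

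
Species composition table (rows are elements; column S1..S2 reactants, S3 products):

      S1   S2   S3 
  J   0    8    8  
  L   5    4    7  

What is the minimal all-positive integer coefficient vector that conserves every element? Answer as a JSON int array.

Coefficients: [3, 5, 5]

J: 3·0+5·8 = 40 | 5·8 = 40
L: 3·5+5·4 = 35 | 5·7 = 35
gcd(3,5,5) = 1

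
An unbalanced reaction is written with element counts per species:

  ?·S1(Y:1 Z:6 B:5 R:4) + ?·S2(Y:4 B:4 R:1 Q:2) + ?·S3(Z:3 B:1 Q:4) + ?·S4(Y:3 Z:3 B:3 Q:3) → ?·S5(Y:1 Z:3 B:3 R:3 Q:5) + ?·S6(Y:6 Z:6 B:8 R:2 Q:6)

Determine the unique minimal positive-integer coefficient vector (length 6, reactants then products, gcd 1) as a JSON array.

Y: 2·1+5·4+4·0+3·3 = 31 | 1·1+5·6 = 31
Z: 2·6+5·0+4·3+3·3 = 33 | 1·3+5·6 = 33
B: 2·5+5·4+4·1+3·3 = 43 | 1·3+5·8 = 43
R: 2·4+5·1+4·0+3·0 = 13 | 1·3+5·2 = 13
Q: 2·0+5·2+4·4+3·3 = 35 | 1·5+5·6 = 35
gcd(2,5,4,3,1,5) = 1

Coefficients: [2, 5, 4, 3, 1, 5]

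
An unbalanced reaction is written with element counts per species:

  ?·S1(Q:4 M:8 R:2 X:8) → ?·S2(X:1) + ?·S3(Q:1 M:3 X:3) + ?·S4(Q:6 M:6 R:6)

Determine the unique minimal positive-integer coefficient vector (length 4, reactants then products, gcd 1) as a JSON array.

Q: 3·4 = 12 | 6·0+6·1+1·6 = 12
M: 3·8 = 24 | 6·0+6·3+1·6 = 24
R: 3·2 = 6 | 6·0+6·0+1·6 = 6
X: 3·8 = 24 | 6·1+6·3+1·0 = 24
gcd(3,6,6,1) = 1

Coefficients: [3, 6, 6, 1]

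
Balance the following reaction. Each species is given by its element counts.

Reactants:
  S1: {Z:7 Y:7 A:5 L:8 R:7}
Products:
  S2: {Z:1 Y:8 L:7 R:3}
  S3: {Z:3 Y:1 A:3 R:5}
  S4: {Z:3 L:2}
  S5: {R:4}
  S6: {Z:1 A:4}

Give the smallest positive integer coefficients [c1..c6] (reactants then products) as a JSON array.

Z: 5·7 = 35 | 4·1+3·3+6·3+2·0+4·1 = 35
Y: 5·7 = 35 | 4·8+3·1+6·0+2·0+4·0 = 35
A: 5·5 = 25 | 4·0+3·3+6·0+2·0+4·4 = 25
L: 5·8 = 40 | 4·7+3·0+6·2+2·0+4·0 = 40
R: 5·7 = 35 | 4·3+3·5+6·0+2·4+4·0 = 35
gcd(5,4,3,6,2,4) = 1

Coefficients: [5, 4, 3, 6, 2, 4]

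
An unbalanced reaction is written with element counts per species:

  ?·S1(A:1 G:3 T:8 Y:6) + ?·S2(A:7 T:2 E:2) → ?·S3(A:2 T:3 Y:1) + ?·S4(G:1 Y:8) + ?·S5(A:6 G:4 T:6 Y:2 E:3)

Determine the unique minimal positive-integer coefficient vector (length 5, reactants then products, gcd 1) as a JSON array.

Coefficients: [3, 3, 6, 1, 2]

A: 3·1+3·7 = 24 | 6·2+1·0+2·6 = 24
G: 3·3+3·0 = 9 | 6·0+1·1+2·4 = 9
T: 3·8+3·2 = 30 | 6·3+1·0+2·6 = 30
Y: 3·6+3·0 = 18 | 6·1+1·8+2·2 = 18
E: 3·0+3·2 = 6 | 6·0+1·0+2·3 = 6
gcd(3,3,6,1,2) = 1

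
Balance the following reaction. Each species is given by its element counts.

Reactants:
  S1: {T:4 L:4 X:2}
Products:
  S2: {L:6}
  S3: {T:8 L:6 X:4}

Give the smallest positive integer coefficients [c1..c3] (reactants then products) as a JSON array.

Coefficients: [6, 1, 3]

T: 6·4 = 24 | 1·0+3·8 = 24
L: 6·4 = 24 | 1·6+3·6 = 24
X: 6·2 = 12 | 1·0+3·4 = 12
gcd(6,1,3) = 1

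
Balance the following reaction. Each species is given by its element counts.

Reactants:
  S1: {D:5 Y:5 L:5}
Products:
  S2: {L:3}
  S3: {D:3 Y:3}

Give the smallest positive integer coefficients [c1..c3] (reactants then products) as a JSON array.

D: 3·5 = 15 | 5·0+5·3 = 15
Y: 3·5 = 15 | 5·0+5·3 = 15
L: 3·5 = 15 | 5·3+5·0 = 15
gcd(3,5,5) = 1

Coefficients: [3, 5, 5]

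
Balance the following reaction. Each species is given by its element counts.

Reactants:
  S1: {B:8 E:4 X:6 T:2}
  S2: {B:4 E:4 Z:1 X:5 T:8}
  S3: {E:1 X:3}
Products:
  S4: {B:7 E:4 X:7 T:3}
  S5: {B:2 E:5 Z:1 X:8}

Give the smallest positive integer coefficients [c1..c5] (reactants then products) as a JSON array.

B: 5·8+1·4+5·0 = 44 | 6·7+1·2 = 44
E: 5·4+1·4+5·1 = 29 | 6·4+1·5 = 29
Z: 5·0+1·1+5·0 = 1 | 6·0+1·1 = 1
X: 5·6+1·5+5·3 = 50 | 6·7+1·8 = 50
T: 5·2+1·8+5·0 = 18 | 6·3+1·0 = 18
gcd(5,1,5,6,1) = 1

Coefficients: [5, 1, 5, 6, 1]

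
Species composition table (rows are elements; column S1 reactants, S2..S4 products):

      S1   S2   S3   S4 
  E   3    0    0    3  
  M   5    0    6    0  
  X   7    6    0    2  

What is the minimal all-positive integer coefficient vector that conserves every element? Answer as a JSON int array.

E: 6·3 = 18 | 5·0+5·0+6·3 = 18
M: 6·5 = 30 | 5·0+5·6+6·0 = 30
X: 6·7 = 42 | 5·6+5·0+6·2 = 42
gcd(6,5,5,6) = 1

Coefficients: [6, 5, 5, 6]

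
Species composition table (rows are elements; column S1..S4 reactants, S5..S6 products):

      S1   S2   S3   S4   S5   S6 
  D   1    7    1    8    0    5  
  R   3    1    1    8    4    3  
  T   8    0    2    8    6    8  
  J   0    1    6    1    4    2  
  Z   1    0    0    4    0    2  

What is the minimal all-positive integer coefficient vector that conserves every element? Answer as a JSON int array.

Coefficients: [6, 1, 4, 1, 4, 5]

D: 6·1+1·7+4·1+1·8 = 25 | 4·0+5·5 = 25
R: 6·3+1·1+4·1+1·8 = 31 | 4·4+5·3 = 31
T: 6·8+1·0+4·2+1·8 = 64 | 4·6+5·8 = 64
J: 6·0+1·1+4·6+1·1 = 26 | 4·4+5·2 = 26
Z: 6·1+1·0+4·0+1·4 = 10 | 4·0+5·2 = 10
gcd(6,1,4,1,4,5) = 1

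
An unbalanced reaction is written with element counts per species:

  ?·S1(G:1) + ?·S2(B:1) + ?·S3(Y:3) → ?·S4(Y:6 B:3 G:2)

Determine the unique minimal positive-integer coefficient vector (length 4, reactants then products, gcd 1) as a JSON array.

Coefficients: [2, 3, 2, 1]

Y: 2·0+3·0+2·3 = 6 | 1·6 = 6
B: 2·0+3·1+2·0 = 3 | 1·3 = 3
G: 2·1+3·0+2·0 = 2 | 1·2 = 2
gcd(2,3,2,1) = 1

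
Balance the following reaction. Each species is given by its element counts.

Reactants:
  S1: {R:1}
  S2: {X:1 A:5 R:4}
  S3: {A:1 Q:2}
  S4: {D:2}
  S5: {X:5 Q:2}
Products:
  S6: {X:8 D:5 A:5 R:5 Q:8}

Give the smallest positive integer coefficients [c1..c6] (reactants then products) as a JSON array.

Coefficients: [6, 1, 5, 5, 3, 2]

X: 6·0+1·1+5·0+5·0+3·5 = 16 | 2·8 = 16
D: 6·0+1·0+5·0+5·2+3·0 = 10 | 2·5 = 10
A: 6·0+1·5+5·1+5·0+3·0 = 10 | 2·5 = 10
R: 6·1+1·4+5·0+5·0+3·0 = 10 | 2·5 = 10
Q: 6·0+1·0+5·2+5·0+3·2 = 16 | 2·8 = 16
gcd(6,1,5,5,3,2) = 1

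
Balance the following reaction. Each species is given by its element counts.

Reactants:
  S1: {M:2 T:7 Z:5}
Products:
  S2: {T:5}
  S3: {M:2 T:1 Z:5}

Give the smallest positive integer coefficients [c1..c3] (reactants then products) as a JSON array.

M: 5·2 = 10 | 6·0+5·2 = 10
T: 5·7 = 35 | 6·5+5·1 = 35
Z: 5·5 = 25 | 6·0+5·5 = 25
gcd(5,6,5) = 1

Coefficients: [5, 6, 5]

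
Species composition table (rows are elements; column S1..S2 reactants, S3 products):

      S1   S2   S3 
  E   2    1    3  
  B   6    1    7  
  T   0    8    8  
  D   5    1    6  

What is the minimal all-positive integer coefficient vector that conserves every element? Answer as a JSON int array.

E: 1·2+1·1 = 3 | 1·3 = 3
B: 1·6+1·1 = 7 | 1·7 = 7
T: 1·0+1·8 = 8 | 1·8 = 8
D: 1·5+1·1 = 6 | 1·6 = 6
gcd(1,1,1) = 1

Coefficients: [1, 1, 1]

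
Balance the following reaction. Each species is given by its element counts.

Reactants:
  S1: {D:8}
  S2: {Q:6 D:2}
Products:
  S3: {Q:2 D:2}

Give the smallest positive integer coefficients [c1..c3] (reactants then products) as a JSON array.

Coefficients: [1, 2, 6]

Q: 1·0+2·6 = 12 | 6·2 = 12
D: 1·8+2·2 = 12 | 6·2 = 12
gcd(1,2,6) = 1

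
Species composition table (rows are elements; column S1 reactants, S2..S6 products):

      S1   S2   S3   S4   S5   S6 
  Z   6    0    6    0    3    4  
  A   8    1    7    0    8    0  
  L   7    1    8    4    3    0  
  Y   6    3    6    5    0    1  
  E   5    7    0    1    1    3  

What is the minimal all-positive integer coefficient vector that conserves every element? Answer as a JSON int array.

Coefficients: [6, 2, 2, 3, 4, 3]

Z: 6·6 = 36 | 2·0+2·6+3·0+4·3+3·4 = 36
A: 6·8 = 48 | 2·1+2·7+3·0+4·8+3·0 = 48
L: 6·7 = 42 | 2·1+2·8+3·4+4·3+3·0 = 42
Y: 6·6 = 36 | 2·3+2·6+3·5+4·0+3·1 = 36
E: 6·5 = 30 | 2·7+2·0+3·1+4·1+3·3 = 30
gcd(6,2,2,3,4,3) = 1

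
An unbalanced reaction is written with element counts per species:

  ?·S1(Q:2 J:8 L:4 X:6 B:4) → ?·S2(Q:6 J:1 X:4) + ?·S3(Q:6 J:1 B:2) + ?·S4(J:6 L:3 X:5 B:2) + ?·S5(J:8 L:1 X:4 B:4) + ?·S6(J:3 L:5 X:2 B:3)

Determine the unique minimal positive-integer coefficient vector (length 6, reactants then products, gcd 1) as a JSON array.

Q: 6·2 = 12 | 1·6+1·6+4·0+2·0+2·0 = 12
J: 6·8 = 48 | 1·1+1·1+4·6+2·8+2·3 = 48
L: 6·4 = 24 | 1·0+1·0+4·3+2·1+2·5 = 24
X: 6·6 = 36 | 1·4+1·0+4·5+2·4+2·2 = 36
B: 6·4 = 24 | 1·0+1·2+4·2+2·4+2·3 = 24
gcd(6,1,1,4,2,2) = 1

Coefficients: [6, 1, 1, 4, 2, 2]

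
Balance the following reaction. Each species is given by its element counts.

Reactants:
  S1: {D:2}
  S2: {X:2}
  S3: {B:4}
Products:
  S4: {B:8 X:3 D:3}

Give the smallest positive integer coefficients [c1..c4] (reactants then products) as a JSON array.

Coefficients: [3, 3, 4, 2]

B: 3·0+3·0+4·4 = 16 | 2·8 = 16
X: 3·0+3·2+4·0 = 6 | 2·3 = 6
D: 3·2+3·0+4·0 = 6 | 2·3 = 6
gcd(3,3,4,2) = 1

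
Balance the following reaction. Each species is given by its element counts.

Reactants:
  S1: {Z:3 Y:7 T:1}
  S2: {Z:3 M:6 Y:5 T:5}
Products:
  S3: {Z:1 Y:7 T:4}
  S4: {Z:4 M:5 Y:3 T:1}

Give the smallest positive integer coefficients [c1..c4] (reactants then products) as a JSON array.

Z: 5·3+5·3 = 30 | 6·1+6·4 = 30
M: 5·0+5·6 = 30 | 6·0+6·5 = 30
Y: 5·7+5·5 = 60 | 6·7+6·3 = 60
T: 5·1+5·5 = 30 | 6·4+6·1 = 30
gcd(5,5,6,6) = 1

Coefficients: [5, 5, 6, 6]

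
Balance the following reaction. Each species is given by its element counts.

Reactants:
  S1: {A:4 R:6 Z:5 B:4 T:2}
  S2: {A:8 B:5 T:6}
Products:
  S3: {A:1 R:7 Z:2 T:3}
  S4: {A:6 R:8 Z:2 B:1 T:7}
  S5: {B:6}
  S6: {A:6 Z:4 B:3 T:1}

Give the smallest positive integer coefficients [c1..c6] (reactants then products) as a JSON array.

A: 6·4+2·8 = 40 | 4·1+1·6+3·0+5·6 = 40
R: 6·6+2·0 = 36 | 4·7+1·8+3·0+5·0 = 36
Z: 6·5+2·0 = 30 | 4·2+1·2+3·0+5·4 = 30
B: 6·4+2·5 = 34 | 4·0+1·1+3·6+5·3 = 34
T: 6·2+2·6 = 24 | 4·3+1·7+3·0+5·1 = 24
gcd(6,2,4,1,3,5) = 1

Coefficients: [6, 2, 4, 1, 3, 5]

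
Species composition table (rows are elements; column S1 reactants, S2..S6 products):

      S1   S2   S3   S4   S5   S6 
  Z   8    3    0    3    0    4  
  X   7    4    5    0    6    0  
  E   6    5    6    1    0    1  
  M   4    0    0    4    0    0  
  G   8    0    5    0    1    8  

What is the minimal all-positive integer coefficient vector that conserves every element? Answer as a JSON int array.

Coefficients: [5, 3, 1, 5, 3, 4]

Z: 5·8 = 40 | 3·3+1·0+5·3+3·0+4·4 = 40
X: 5·7 = 35 | 3·4+1·5+5·0+3·6+4·0 = 35
E: 5·6 = 30 | 3·5+1·6+5·1+3·0+4·1 = 30
M: 5·4 = 20 | 3·0+1·0+5·4+3·0+4·0 = 20
G: 5·8 = 40 | 3·0+1·5+5·0+3·1+4·8 = 40
gcd(5,3,1,5,3,4) = 1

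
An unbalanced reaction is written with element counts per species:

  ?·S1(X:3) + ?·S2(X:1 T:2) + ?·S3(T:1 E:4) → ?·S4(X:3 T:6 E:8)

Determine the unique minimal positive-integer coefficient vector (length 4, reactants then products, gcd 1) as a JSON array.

X: 1·3+6·1+6·0 = 9 | 3·3 = 9
T: 1·0+6·2+6·1 = 18 | 3·6 = 18
E: 1·0+6·0+6·4 = 24 | 3·8 = 24
gcd(1,6,6,3) = 1

Coefficients: [1, 6, 6, 3]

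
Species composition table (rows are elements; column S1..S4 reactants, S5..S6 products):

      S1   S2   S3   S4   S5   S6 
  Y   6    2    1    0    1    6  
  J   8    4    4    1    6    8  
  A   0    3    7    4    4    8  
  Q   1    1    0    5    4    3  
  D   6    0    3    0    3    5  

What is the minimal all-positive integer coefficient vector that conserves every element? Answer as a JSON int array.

Y: 5·6+3·2+5·1+6·0 = 41 | 5·1+6·6 = 41
J: 5·8+3·4+5·4+6·1 = 78 | 5·6+6·8 = 78
A: 5·0+3·3+5·7+6·4 = 68 | 5·4+6·8 = 68
Q: 5·1+3·1+5·0+6·5 = 38 | 5·4+6·3 = 38
D: 5·6+3·0+5·3+6·0 = 45 | 5·3+6·5 = 45
gcd(5,3,5,6,5,6) = 1

Coefficients: [5, 3, 5, 6, 5, 6]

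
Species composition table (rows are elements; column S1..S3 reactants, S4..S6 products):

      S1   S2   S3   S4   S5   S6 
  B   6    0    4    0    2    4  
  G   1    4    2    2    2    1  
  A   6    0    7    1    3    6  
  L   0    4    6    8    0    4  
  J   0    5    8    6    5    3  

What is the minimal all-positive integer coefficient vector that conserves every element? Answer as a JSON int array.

B: 1·6+2·0+6·4 = 30 | 3·0+5·2+5·4 = 30
G: 1·1+2·4+6·2 = 21 | 3·2+5·2+5·1 = 21
A: 1·6+2·0+6·7 = 48 | 3·1+5·3+5·6 = 48
L: 1·0+2·4+6·6 = 44 | 3·8+5·0+5·4 = 44
J: 1·0+2·5+6·8 = 58 | 3·6+5·5+5·3 = 58
gcd(1,2,6,3,5,5) = 1

Coefficients: [1, 2, 6, 3, 5, 5]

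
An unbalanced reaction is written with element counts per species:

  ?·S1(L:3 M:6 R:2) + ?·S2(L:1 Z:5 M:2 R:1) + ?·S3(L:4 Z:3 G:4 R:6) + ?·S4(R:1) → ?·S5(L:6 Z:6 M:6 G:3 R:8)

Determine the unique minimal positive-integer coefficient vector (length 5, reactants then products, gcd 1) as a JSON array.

Coefficients: [3, 3, 3, 5, 4]

L: 3·3+3·1+3·4+5·0 = 24 | 4·6 = 24
Z: 3·0+3·5+3·3+5·0 = 24 | 4·6 = 24
M: 3·6+3·2+3·0+5·0 = 24 | 4·6 = 24
G: 3·0+3·0+3·4+5·0 = 12 | 4·3 = 12
R: 3·2+3·1+3·6+5·1 = 32 | 4·8 = 32
gcd(3,3,3,5,4) = 1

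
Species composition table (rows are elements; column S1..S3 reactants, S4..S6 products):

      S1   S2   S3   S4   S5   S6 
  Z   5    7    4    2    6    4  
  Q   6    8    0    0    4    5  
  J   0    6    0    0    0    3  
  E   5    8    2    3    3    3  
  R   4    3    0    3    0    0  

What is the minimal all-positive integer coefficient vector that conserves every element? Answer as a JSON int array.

Coefficients: [3, 1, 5, 5, 4, 2]

Z: 3·5+1·7+5·4 = 42 | 5·2+4·6+2·4 = 42
Q: 3·6+1·8+5·0 = 26 | 5·0+4·4+2·5 = 26
J: 3·0+1·6+5·0 = 6 | 5·0+4·0+2·3 = 6
E: 3·5+1·8+5·2 = 33 | 5·3+4·3+2·3 = 33
R: 3·4+1·3+5·0 = 15 | 5·3+4·0+2·0 = 15
gcd(3,1,5,5,4,2) = 1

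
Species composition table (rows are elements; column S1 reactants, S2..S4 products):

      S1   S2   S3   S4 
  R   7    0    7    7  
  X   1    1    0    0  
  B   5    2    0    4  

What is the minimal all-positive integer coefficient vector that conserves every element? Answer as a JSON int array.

R: 4·7 = 28 | 4·0+1·7+3·7 = 28
X: 4·1 = 4 | 4·1+1·0+3·0 = 4
B: 4·5 = 20 | 4·2+1·0+3·4 = 20
gcd(4,4,1,3) = 1

Coefficients: [4, 4, 1, 3]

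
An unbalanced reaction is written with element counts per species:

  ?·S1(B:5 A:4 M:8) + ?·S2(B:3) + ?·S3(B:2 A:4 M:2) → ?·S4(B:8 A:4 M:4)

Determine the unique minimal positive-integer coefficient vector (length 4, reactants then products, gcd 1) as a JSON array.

Coefficients: [1, 5, 2, 3]

B: 1·5+5·3+2·2 = 24 | 3·8 = 24
A: 1·4+5·0+2·4 = 12 | 3·4 = 12
M: 1·8+5·0+2·2 = 12 | 3·4 = 12
gcd(1,5,2,3) = 1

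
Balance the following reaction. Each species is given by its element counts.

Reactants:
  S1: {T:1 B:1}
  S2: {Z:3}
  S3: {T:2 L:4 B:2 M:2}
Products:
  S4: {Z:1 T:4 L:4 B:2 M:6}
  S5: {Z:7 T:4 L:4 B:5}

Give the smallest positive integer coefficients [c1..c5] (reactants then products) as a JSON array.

Coefficients: [6, 5, 3, 1, 2]

Z: 6·0+5·3+3·0 = 15 | 1·1+2·7 = 15
T: 6·1+5·0+3·2 = 12 | 1·4+2·4 = 12
L: 6·0+5·0+3·4 = 12 | 1·4+2·4 = 12
B: 6·1+5·0+3·2 = 12 | 1·2+2·5 = 12
M: 6·0+5·0+3·2 = 6 | 1·6+2·0 = 6
gcd(6,5,3,1,2) = 1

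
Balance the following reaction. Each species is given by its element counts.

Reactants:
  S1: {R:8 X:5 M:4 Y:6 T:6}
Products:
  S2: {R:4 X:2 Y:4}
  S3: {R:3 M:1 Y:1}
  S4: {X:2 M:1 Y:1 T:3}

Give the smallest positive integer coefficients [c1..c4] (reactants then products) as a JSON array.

Coefficients: [2, 1, 4, 4]

R: 2·8 = 16 | 1·4+4·3+4·0 = 16
X: 2·5 = 10 | 1·2+4·0+4·2 = 10
M: 2·4 = 8 | 1·0+4·1+4·1 = 8
Y: 2·6 = 12 | 1·4+4·1+4·1 = 12
T: 2·6 = 12 | 1·0+4·0+4·3 = 12
gcd(2,1,4,4) = 1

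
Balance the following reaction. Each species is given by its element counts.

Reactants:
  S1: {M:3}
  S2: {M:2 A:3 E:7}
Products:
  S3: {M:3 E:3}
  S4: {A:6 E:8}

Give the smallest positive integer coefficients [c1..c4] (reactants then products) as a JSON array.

Coefficients: [2, 6, 6, 3]

M: 2·3+6·2 = 18 | 6·3+3·0 = 18
A: 2·0+6·3 = 18 | 6·0+3·6 = 18
E: 2·0+6·7 = 42 | 6·3+3·8 = 42
gcd(2,6,6,3) = 1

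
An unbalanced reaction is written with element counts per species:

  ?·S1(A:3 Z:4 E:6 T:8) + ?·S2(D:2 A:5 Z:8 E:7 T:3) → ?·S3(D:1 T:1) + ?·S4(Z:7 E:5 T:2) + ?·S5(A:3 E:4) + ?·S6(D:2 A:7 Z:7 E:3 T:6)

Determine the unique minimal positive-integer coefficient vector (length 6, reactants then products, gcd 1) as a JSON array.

D: 2·0+6·2 = 12 | 6·1+5·0+5·0+3·2 = 12
A: 2·3+6·5 = 36 | 6·0+5·0+5·3+3·7 = 36
Z: 2·4+6·8 = 56 | 6·0+5·7+5·0+3·7 = 56
E: 2·6+6·7 = 54 | 6·0+5·5+5·4+3·3 = 54
T: 2·8+6·3 = 34 | 6·1+5·2+5·0+3·6 = 34
gcd(2,6,6,5,5,3) = 1

Coefficients: [2, 6, 6, 5, 5, 3]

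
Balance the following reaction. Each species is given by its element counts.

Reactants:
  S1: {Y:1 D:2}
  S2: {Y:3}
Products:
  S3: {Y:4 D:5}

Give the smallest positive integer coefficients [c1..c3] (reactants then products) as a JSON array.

Y: 5·1+1·3 = 8 | 2·4 = 8
D: 5·2+1·0 = 10 | 2·5 = 10
gcd(5,1,2) = 1

Coefficients: [5, 1, 2]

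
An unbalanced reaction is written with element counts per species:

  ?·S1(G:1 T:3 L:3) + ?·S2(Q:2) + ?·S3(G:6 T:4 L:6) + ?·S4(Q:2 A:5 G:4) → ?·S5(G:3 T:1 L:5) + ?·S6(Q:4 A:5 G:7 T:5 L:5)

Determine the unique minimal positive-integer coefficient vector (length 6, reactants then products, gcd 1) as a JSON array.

Coefficients: [6, 5, 2, 5, 1, 5]

Q: 6·0+5·2+2·0+5·2 = 20 | 1·0+5·4 = 20
A: 6·0+5·0+2·0+5·5 = 25 | 1·0+5·5 = 25
G: 6·1+5·0+2·6+5·4 = 38 | 1·3+5·7 = 38
T: 6·3+5·0+2·4+5·0 = 26 | 1·1+5·5 = 26
L: 6·3+5·0+2·6+5·0 = 30 | 1·5+5·5 = 30
gcd(6,5,2,5,1,5) = 1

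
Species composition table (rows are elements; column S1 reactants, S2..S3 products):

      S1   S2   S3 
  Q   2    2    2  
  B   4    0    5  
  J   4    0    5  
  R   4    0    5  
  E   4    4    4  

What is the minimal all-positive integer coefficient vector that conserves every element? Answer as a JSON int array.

Q: 5·2 = 10 | 1·2+4·2 = 10
B: 5·4 = 20 | 1·0+4·5 = 20
J: 5·4 = 20 | 1·0+4·5 = 20
R: 5·4 = 20 | 1·0+4·5 = 20
E: 5·4 = 20 | 1·4+4·4 = 20
gcd(5,1,4) = 1

Coefficients: [5, 1, 4]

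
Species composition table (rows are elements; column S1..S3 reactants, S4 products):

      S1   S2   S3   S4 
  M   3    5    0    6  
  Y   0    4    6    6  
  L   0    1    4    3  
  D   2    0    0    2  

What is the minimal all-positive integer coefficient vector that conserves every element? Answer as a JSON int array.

M: 5·3+3·5+3·0 = 30 | 5·6 = 30
Y: 5·0+3·4+3·6 = 30 | 5·6 = 30
L: 5·0+3·1+3·4 = 15 | 5·3 = 15
D: 5·2+3·0+3·0 = 10 | 5·2 = 10
gcd(5,3,3,5) = 1

Coefficients: [5, 3, 3, 5]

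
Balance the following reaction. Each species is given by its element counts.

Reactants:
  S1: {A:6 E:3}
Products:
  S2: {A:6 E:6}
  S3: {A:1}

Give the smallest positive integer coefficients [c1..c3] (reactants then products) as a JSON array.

A: 2·6 = 12 | 1·6+6·1 = 12
E: 2·3 = 6 | 1·6+6·0 = 6
gcd(2,1,6) = 1

Coefficients: [2, 1, 6]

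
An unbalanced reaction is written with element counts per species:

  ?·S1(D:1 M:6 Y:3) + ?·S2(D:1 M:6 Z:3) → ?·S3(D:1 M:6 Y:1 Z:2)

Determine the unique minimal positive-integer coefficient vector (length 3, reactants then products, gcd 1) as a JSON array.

D: 1·1+2·1 = 3 | 3·1 = 3
M: 1·6+2·6 = 18 | 3·6 = 18
Y: 1·3+2·0 = 3 | 3·1 = 3
Z: 1·0+2·3 = 6 | 3·2 = 6
gcd(1,2,3) = 1

Coefficients: [1, 2, 3]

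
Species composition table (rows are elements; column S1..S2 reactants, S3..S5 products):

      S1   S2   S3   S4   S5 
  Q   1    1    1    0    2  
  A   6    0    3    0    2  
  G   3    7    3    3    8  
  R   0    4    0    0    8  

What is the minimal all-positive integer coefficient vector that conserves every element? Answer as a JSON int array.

Coefficients: [2, 6, 2, 6, 3]

Q: 2·1+6·1 = 8 | 2·1+6·0+3·2 = 8
A: 2·6+6·0 = 12 | 2·3+6·0+3·2 = 12
G: 2·3+6·7 = 48 | 2·3+6·3+3·8 = 48
R: 2·0+6·4 = 24 | 2·0+6·0+3·8 = 24
gcd(2,6,2,6,3) = 1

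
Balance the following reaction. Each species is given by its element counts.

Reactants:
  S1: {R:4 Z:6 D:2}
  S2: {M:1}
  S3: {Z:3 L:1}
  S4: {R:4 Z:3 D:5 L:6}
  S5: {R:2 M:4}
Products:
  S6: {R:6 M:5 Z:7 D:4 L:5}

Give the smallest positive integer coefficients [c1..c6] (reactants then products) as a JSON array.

Coefficients: [1, 3, 3, 2, 3, 3]

R: 1·4+3·0+3·0+2·4+3·2 = 18 | 3·6 = 18
M: 1·0+3·1+3·0+2·0+3·4 = 15 | 3·5 = 15
Z: 1·6+3·0+3·3+2·3+3·0 = 21 | 3·7 = 21
D: 1·2+3·0+3·0+2·5+3·0 = 12 | 3·4 = 12
L: 1·0+3·0+3·1+2·6+3·0 = 15 | 3·5 = 15
gcd(1,3,3,2,3,3) = 1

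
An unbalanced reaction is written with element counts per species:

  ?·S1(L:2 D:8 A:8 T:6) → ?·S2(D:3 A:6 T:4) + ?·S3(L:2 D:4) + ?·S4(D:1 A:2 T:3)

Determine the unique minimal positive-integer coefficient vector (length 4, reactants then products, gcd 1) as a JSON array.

L: 5·2 = 10 | 6·0+5·2+2·0 = 10
D: 5·8 = 40 | 6·3+5·4+2·1 = 40
A: 5·8 = 40 | 6·6+5·0+2·2 = 40
T: 5·6 = 30 | 6·4+5·0+2·3 = 30
gcd(5,6,5,2) = 1

Coefficients: [5, 6, 5, 2]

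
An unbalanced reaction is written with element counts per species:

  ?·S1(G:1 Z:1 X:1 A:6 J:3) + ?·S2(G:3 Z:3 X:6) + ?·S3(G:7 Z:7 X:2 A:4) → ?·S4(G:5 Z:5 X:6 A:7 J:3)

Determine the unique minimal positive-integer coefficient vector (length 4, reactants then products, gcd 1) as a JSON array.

G: 4·1+3·3+1·7 = 20 | 4·5 = 20
Z: 4·1+3·3+1·7 = 20 | 4·5 = 20
X: 4·1+3·6+1·2 = 24 | 4·6 = 24
A: 4·6+3·0+1·4 = 28 | 4·7 = 28
J: 4·3+3·0+1·0 = 12 | 4·3 = 12
gcd(4,3,1,4) = 1

Coefficients: [4, 3, 1, 4]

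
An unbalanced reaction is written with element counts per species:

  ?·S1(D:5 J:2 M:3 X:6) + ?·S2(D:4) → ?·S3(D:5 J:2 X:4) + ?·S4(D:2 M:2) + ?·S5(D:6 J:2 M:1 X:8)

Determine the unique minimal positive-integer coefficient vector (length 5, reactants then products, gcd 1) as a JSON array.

Coefficients: [4, 3, 2, 5, 2]

D: 4·5+3·4 = 32 | 2·5+5·2+2·6 = 32
J: 4·2+3·0 = 8 | 2·2+5·0+2·2 = 8
M: 4·3+3·0 = 12 | 2·0+5·2+2·1 = 12
X: 4·6+3·0 = 24 | 2·4+5·0+2·8 = 24
gcd(4,3,2,5,2) = 1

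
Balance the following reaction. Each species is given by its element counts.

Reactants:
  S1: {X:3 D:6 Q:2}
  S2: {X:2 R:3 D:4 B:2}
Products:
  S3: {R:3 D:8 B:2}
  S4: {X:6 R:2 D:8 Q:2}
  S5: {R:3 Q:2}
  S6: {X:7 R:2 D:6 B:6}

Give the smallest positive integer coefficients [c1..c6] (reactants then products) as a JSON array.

X: 3·3+5·2 = 19 | 2·0+2·6+1·0+1·7 = 19
R: 3·0+5·3 = 15 | 2·3+2·2+1·3+1·2 = 15
D: 3·6+5·4 = 38 | 2·8+2·8+1·0+1·6 = 38
B: 3·0+5·2 = 10 | 2·2+2·0+1·0+1·6 = 10
Q: 3·2+5·0 = 6 | 2·0+2·2+1·2+1·0 = 6
gcd(3,5,2,2,1,1) = 1

Coefficients: [3, 5, 2, 2, 1, 1]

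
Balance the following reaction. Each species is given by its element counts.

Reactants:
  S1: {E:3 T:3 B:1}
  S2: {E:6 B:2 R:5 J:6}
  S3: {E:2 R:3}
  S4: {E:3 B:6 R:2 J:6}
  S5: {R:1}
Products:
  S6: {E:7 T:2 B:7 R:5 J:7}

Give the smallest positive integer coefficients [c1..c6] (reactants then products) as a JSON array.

Coefficients: [4, 1, 3, 6, 4, 6]

E: 4·3+1·6+3·2+6·3+4·0 = 42 | 6·7 = 42
T: 4·3+1·0+3·0+6·0+4·0 = 12 | 6·2 = 12
B: 4·1+1·2+3·0+6·6+4·0 = 42 | 6·7 = 42
R: 4·0+1·5+3·3+6·2+4·1 = 30 | 6·5 = 30
J: 4·0+1·6+3·0+6·6+4·0 = 42 | 6·7 = 42
gcd(4,1,3,6,4,6) = 1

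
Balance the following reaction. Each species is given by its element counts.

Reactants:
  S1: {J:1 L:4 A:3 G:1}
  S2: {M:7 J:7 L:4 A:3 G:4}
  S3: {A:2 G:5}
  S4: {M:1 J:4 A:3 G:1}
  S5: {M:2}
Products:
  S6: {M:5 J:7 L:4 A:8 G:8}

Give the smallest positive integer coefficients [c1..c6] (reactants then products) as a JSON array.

Coefficients: [4, 2, 6, 6, 5, 6]

M: 4·0+2·7+6·0+6·1+5·2 = 30 | 6·5 = 30
J: 4·1+2·7+6·0+6·4+5·0 = 42 | 6·7 = 42
L: 4·4+2·4+6·0+6·0+5·0 = 24 | 6·4 = 24
A: 4·3+2·3+6·2+6·3+5·0 = 48 | 6·8 = 48
G: 4·1+2·4+6·5+6·1+5·0 = 48 | 6·8 = 48
gcd(4,2,6,6,5,6) = 1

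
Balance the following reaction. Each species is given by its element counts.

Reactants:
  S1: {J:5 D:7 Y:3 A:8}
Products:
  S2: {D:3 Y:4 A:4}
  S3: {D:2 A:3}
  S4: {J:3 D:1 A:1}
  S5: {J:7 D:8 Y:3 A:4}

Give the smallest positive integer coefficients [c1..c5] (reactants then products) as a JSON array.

Coefficients: [5, 3, 6, 6, 1]

J: 5·5 = 25 | 3·0+6·0+6·3+1·7 = 25
D: 5·7 = 35 | 3·3+6·2+6·1+1·8 = 35
Y: 5·3 = 15 | 3·4+6·0+6·0+1·3 = 15
A: 5·8 = 40 | 3·4+6·3+6·1+1·4 = 40
gcd(5,3,6,6,1) = 1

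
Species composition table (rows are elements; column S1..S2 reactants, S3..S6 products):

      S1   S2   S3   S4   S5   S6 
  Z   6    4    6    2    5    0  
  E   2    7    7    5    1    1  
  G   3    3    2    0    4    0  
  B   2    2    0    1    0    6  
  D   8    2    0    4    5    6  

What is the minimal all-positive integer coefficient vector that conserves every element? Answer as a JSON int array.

Coefficients: [6, 4, 3, 2, 6, 3]

Z: 6·6+4·4 = 52 | 3·6+2·2+6·5+3·0 = 52
E: 6·2+4·7 = 40 | 3·7+2·5+6·1+3·1 = 40
G: 6·3+4·3 = 30 | 3·2+2·0+6·4+3·0 = 30
B: 6·2+4·2 = 20 | 3·0+2·1+6·0+3·6 = 20
D: 6·8+4·2 = 56 | 3·0+2·4+6·5+3·6 = 56
gcd(6,4,3,2,6,3) = 1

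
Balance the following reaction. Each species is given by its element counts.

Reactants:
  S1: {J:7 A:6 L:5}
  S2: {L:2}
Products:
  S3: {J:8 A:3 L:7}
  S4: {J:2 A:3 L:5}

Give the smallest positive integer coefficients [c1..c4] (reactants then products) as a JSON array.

J: 2·7+6·0 = 14 | 1·8+3·2 = 14
A: 2·6+6·0 = 12 | 1·3+3·3 = 12
L: 2·5+6·2 = 22 | 1·7+3·5 = 22
gcd(2,6,1,3) = 1

Coefficients: [2, 6, 1, 3]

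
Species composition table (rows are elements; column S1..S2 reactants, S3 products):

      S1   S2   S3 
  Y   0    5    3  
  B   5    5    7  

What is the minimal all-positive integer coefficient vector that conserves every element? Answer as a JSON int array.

Y: 4·0+3·5 = 15 | 5·3 = 15
B: 4·5+3·5 = 35 | 5·7 = 35
gcd(4,3,5) = 1

Coefficients: [4, 3, 5]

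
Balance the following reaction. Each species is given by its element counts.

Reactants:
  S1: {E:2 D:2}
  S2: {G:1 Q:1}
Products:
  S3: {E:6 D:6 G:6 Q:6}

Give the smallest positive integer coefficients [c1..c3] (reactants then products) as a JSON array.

Coefficients: [3, 6, 1]

E: 3·2+6·0 = 6 | 1·6 = 6
D: 3·2+6·0 = 6 | 1·6 = 6
G: 3·0+6·1 = 6 | 1·6 = 6
Q: 3·0+6·1 = 6 | 1·6 = 6
gcd(3,6,1) = 1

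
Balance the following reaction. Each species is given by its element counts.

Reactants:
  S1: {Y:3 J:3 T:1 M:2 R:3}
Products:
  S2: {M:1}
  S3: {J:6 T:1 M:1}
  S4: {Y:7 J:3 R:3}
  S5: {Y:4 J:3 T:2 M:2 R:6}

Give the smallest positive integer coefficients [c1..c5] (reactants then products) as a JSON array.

Y: 5·3 = 15 | 5·0+1·0+1·7+2·4 = 15
J: 5·3 = 15 | 5·0+1·6+1·3+2·3 = 15
T: 5·1 = 5 | 5·0+1·1+1·0+2·2 = 5
M: 5·2 = 10 | 5·1+1·1+1·0+2·2 = 10
R: 5·3 = 15 | 5·0+1·0+1·3+2·6 = 15
gcd(5,5,1,1,2) = 1

Coefficients: [5, 5, 1, 1, 2]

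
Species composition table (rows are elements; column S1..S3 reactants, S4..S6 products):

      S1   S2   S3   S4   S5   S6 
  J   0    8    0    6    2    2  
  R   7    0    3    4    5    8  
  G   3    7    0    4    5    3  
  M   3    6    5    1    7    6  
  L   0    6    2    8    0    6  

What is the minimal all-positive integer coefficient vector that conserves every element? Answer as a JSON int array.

J: 5·0+3·8+2·0 = 24 | 2·6+5·2+1·2 = 24
R: 5·7+3·0+2·3 = 41 | 2·4+5·5+1·8 = 41
G: 5·3+3·7+2·0 = 36 | 2·4+5·5+1·3 = 36
M: 5·3+3·6+2·5 = 43 | 2·1+5·7+1·6 = 43
L: 5·0+3·6+2·2 = 22 | 2·8+5·0+1·6 = 22
gcd(5,3,2,2,5,1) = 1

Coefficients: [5, 3, 2, 2, 5, 1]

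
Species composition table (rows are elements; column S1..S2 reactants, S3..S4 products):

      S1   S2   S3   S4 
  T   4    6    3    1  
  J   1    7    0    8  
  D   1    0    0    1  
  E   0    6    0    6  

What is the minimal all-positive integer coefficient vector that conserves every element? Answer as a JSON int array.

T: 1·4+1·6 = 10 | 3·3+1·1 = 10
J: 1·1+1·7 = 8 | 3·0+1·8 = 8
D: 1·1+1·0 = 1 | 3·0+1·1 = 1
E: 1·0+1·6 = 6 | 3·0+1·6 = 6
gcd(1,1,3,1) = 1

Coefficients: [1, 1, 3, 1]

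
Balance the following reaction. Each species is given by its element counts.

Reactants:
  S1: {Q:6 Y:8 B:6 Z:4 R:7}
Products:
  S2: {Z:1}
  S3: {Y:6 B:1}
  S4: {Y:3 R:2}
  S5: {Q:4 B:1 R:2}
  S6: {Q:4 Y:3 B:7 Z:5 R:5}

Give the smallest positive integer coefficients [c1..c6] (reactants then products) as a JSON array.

Q: 6·6 = 36 | 4·0+3·0+6·0+5·4+4·4 = 36
Y: 6·8 = 48 | 4·0+3·6+6·3+5·0+4·3 = 48
B: 6·6 = 36 | 4·0+3·1+6·0+5·1+4·7 = 36
Z: 6·4 = 24 | 4·1+3·0+6·0+5·0+4·5 = 24
R: 6·7 = 42 | 4·0+3·0+6·2+5·2+4·5 = 42
gcd(6,4,3,6,5,4) = 1

Coefficients: [6, 4, 3, 6, 5, 4]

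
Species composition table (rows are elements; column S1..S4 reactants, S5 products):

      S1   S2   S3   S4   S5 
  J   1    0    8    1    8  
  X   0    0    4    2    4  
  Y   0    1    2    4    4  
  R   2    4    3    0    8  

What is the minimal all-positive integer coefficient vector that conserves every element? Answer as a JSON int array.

J: 6·1+4·0+4·8+2·1 = 40 | 5·8 = 40
X: 6·0+4·0+4·4+2·2 = 20 | 5·4 = 20
Y: 6·0+4·1+4·2+2·4 = 20 | 5·4 = 20
R: 6·2+4·4+4·3+2·0 = 40 | 5·8 = 40
gcd(6,4,4,2,5) = 1

Coefficients: [6, 4, 4, 2, 5]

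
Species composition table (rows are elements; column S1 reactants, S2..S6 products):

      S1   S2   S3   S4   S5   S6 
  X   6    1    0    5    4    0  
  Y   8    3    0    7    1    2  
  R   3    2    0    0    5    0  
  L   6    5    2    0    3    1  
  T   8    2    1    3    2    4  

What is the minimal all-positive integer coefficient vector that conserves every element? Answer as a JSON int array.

X: 4·6 = 24 | 1·1+5·0+3·5+2·4+3·0 = 24
Y: 4·8 = 32 | 1·3+5·0+3·7+2·1+3·2 = 32
R: 4·3 = 12 | 1·2+5·0+3·0+2·5+3·0 = 12
L: 4·6 = 24 | 1·5+5·2+3·0+2·3+3·1 = 24
T: 4·8 = 32 | 1·2+5·1+3·3+2·2+3·4 = 32
gcd(4,1,5,3,2,3) = 1

Coefficients: [4, 1, 5, 3, 2, 3]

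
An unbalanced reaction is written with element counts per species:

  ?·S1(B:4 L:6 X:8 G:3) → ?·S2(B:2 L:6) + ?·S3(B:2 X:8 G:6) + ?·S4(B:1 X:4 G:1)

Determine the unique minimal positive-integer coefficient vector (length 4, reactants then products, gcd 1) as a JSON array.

B: 4·4 = 16 | 4·2+1·2+6·1 = 16
L: 4·6 = 24 | 4·6+1·0+6·0 = 24
X: 4·8 = 32 | 4·0+1·8+6·4 = 32
G: 4·3 = 12 | 4·0+1·6+6·1 = 12
gcd(4,4,1,6) = 1

Coefficients: [4, 4, 1, 6]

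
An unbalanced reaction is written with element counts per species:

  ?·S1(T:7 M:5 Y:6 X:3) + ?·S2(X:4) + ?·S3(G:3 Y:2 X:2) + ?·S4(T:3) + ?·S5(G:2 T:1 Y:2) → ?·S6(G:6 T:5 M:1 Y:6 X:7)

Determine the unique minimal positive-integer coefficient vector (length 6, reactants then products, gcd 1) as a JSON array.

Coefficients: [1, 5, 6, 4, 6, 5]

G: 1·0+5·0+6·3+4·0+6·2 = 30 | 5·6 = 30
T: 1·7+5·0+6·0+4·3+6·1 = 25 | 5·5 = 25
M: 1·5+5·0+6·0+4·0+6·0 = 5 | 5·1 = 5
Y: 1·6+5·0+6·2+4·0+6·2 = 30 | 5·6 = 30
X: 1·3+5·4+6·2+4·0+6·0 = 35 | 5·7 = 35
gcd(1,5,6,4,6,5) = 1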